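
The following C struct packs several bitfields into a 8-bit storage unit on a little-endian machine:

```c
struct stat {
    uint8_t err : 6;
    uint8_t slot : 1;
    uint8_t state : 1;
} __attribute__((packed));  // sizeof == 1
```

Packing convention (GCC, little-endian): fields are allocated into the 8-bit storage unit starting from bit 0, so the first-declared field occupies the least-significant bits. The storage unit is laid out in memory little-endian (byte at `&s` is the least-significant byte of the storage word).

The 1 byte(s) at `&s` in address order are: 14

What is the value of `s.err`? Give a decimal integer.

20

[0]=0x14 (little-endian) → word 0x14
err:6 @ bit 0 → (0x14>>0)&0x3f = 0x14  ←
slot:1 @ bit 6 → (0x14>>6)&0x1 = 0x0
state:1 @ bit 7 → (0x14>>7)&0x1 = 0x0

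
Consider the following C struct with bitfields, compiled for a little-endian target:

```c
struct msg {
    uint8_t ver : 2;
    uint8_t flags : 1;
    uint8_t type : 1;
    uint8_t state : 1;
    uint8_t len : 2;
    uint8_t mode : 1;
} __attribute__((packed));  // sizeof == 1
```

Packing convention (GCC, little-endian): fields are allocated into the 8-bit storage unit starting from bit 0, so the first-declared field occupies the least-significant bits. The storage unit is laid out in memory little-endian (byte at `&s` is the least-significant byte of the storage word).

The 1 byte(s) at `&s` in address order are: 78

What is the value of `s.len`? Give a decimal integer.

3

[0]=0x78 (little-endian) → word 0x78
ver [0+:2] = (word>>0) & 0x3 = 0
flags [2+:1] = (word>>2) & 0x1 = 0
type [3+:1] = (word>>3) & 0x1 = 1
state [4+:1] = (word>>4) & 0x1 = 1
len [5+:2] = (word>>5) & 0x3 = 3  ←
mode [7+:1] = (word>>7) & 0x1 = 0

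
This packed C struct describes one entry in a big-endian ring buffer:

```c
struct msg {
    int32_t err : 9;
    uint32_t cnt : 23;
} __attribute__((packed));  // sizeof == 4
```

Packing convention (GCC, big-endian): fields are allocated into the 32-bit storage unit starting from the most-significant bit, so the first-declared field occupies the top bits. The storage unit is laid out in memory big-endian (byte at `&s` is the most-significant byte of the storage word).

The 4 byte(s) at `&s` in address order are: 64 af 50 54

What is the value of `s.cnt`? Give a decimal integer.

[0]=0x64 [1]=0xaf [2]=0x50 [3]=0x54 (big-endian) → word 0x64af5054
err:9 @ bit 23 → (0x64af5054>>23)&0x1ff = 0xc9
cnt:23 @ bit 0 → (0x64af5054>>0)&0x7fffff = 0x2f5054  ←

3100756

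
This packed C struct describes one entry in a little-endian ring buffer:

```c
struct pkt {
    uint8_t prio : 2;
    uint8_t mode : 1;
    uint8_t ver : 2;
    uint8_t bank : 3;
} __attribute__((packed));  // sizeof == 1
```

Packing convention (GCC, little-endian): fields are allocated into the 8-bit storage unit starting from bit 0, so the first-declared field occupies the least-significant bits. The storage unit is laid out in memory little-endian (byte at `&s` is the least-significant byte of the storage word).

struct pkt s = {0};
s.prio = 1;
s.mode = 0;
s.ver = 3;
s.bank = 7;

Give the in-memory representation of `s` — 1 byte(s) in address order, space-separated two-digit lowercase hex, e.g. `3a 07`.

f9

[0+:2] prio=1 & 0x3 = 0x1; word=0x01
[2+:1] mode=0 & 0x1 = 0x0; word=0x01
[3+:2] ver=3 & 0x3 = 0x3; word=0x19
[5+:3] bank=7 & 0x7 = 0x7; word=0xf9
word = 0xf9 → little-endian bytes:
  [0]=0xf9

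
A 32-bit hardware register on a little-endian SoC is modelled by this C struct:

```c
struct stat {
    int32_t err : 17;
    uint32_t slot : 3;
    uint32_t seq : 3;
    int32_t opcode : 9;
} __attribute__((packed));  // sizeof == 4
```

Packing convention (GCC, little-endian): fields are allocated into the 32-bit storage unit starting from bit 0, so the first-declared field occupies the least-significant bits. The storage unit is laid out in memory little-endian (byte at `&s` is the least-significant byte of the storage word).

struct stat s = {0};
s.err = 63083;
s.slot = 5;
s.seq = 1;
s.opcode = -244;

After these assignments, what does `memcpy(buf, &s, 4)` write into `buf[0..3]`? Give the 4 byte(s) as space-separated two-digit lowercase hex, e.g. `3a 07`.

6b f6 1a 86

err (17b) val=63083 bits=0xf66b at bit 0: 0x0000f66b
slot (3b) val=5 bits=0x5 at bit 17: 0x000af66b
seq (3b) val=1 bits=0x1 at bit 20: 0x001af66b
opcode (9b) val=-244 bits=0x10c at bit 23: 0x861af66b
word = 0x861af66b → little-endian bytes:
  [0]=0x6b  [1]=0xf6  [2]=0x1a  [3]=0x86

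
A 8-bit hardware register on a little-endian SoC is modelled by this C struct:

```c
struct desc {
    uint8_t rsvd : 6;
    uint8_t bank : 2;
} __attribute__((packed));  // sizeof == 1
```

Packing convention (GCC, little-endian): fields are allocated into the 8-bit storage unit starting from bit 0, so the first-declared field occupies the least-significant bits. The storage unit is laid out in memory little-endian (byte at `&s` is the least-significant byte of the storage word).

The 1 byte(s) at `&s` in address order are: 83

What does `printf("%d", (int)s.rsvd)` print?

[0]=0x83 (little-endian) → word 0x83
rsvd [0+:6] = (word>>0) & 0x3f = 3  ←
bank [6+:2] = (word>>6) & 0x3 = 2

3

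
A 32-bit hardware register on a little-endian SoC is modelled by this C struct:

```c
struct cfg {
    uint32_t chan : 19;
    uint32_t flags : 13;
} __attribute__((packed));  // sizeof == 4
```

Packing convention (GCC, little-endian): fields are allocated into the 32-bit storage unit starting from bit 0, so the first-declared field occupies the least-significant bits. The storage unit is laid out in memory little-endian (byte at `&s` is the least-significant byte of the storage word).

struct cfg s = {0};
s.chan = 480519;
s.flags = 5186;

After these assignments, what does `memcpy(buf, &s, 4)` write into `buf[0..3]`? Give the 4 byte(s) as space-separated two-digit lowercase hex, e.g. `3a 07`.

07 55 17 a2

[0+:19] chan=480519 & 0x7ffff = 0x75507; word=0x00075507
[19+:13] flags=5186 & 0x1fff = 0x1442; word=0xa2175507
word = 0xa2175507 → little-endian bytes:
  [0]=0x07  [1]=0x55  [2]=0x17  [3]=0xa2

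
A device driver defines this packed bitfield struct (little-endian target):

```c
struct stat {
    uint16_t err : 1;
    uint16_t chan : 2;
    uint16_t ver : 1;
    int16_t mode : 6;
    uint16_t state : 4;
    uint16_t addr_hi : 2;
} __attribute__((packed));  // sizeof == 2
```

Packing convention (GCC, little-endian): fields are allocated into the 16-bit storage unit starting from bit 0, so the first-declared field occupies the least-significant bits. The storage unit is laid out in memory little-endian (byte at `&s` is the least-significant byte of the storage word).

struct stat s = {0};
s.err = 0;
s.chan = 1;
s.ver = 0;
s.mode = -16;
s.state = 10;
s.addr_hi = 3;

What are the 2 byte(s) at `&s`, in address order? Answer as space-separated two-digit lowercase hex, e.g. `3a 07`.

02 eb

err (1b) val=0 bits=0x0 at bit 0: 0x0000
chan (2b) val=1 bits=0x1 at bit 1: 0x0002
ver (1b) val=0 bits=0x0 at bit 3: 0x0002
mode (6b) val=-16 bits=0x30 at bit 4: 0x0302
state (4b) val=10 bits=0xa at bit 10: 0x2b02
addr_hi (2b) val=3 bits=0x3 at bit 14: 0xeb02
word = 0xeb02 → little-endian bytes:
  [0]=0x02  [1]=0xeb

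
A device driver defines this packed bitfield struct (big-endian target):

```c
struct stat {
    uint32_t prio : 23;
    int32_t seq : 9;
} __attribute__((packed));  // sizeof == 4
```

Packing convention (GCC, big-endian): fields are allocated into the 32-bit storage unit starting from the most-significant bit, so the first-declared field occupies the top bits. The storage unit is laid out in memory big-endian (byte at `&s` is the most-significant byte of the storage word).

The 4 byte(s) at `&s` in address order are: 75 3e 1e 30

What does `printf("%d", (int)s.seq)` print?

48

[0]=0x75 [1]=0x3e [2]=0x1e [3]=0x30 (big-endian) → word 0x753e1e30
prio:23 @ bit 9 → (0x753e1e30>>9)&0x7fffff = 0x3a9f0f
seq:9 @ bit 0 → (0x753e1e30>>0)&0x1ff = 0x30  ←
seq signed 9b, MSB=0: value = 48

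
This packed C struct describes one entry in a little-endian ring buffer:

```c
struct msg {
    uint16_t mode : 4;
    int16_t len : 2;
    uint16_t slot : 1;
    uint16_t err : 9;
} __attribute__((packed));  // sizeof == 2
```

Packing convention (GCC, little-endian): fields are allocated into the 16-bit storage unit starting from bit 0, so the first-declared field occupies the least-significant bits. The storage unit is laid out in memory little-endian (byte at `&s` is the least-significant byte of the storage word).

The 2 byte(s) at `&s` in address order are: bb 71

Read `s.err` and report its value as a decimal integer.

227

[0]=0xbb [1]=0x71 (little-endian) → word 0x71bb
mode [0+:4] = (word>>0) & 0xf = 11
len [4+:2] = (word>>4) & 0x3 = 3
slot [6+:1] = (word>>6) & 0x1 = 0
err [7+:9] = (word>>7) & 0x1ff = 227  ←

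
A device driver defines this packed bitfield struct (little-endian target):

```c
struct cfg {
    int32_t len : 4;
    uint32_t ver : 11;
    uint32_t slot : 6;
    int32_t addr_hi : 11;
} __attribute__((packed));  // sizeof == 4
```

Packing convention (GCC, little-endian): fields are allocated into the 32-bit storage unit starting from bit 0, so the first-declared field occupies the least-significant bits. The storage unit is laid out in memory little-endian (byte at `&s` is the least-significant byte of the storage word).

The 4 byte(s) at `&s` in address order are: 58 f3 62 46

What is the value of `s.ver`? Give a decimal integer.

1845

[0]=0x58 [1]=0xf3 [2]=0x62 [3]=0x46 (little-endian) → word 0x4662f358
len:4 @ bit 0 → (0x4662f358>>0)&0xf = 0x8
ver:11 @ bit 4 → (0x4662f358>>4)&0x7ff = 0x735  ←
slot:6 @ bit 15 → (0x4662f358>>15)&0x3f = 0x5
addr_hi:11 @ bit 21 → (0x4662f358>>21)&0x7ff = 0x233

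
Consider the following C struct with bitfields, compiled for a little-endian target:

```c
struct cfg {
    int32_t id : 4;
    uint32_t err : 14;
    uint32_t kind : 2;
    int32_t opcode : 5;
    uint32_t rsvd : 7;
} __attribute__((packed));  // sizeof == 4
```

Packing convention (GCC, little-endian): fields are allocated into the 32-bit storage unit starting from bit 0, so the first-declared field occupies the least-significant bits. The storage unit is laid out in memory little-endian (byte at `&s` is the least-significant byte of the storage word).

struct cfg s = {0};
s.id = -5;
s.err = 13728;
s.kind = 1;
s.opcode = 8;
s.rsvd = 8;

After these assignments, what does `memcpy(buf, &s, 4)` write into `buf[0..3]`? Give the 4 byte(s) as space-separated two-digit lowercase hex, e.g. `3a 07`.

id (4b) val=-5 bits=0xb at bit 0: 0x0000000b
err (14b) val=13728 bits=0x35a0 at bit 4: 0x00035a0b
kind (2b) val=1 bits=0x1 at bit 18: 0x00075a0b
opcode (5b) val=8 bits=0x8 at bit 20: 0x00875a0b
rsvd (7b) val=8 bits=0x8 at bit 25: 0x10875a0b
word = 0x10875a0b → little-endian bytes:
  [0]=0x0b  [1]=0x5a  [2]=0x87  [3]=0x10

0b 5a 87 10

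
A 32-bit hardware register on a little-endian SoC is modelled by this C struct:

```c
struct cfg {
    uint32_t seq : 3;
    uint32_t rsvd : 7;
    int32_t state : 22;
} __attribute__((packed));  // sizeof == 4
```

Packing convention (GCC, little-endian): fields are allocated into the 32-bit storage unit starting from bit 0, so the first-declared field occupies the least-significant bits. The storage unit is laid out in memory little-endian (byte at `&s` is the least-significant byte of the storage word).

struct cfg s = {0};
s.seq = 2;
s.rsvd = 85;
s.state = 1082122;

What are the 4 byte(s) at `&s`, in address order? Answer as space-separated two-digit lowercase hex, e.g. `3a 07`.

aa 2a 0c 42

[0+:3] seq=2 & 0x7 = 0x2; word=0x00000002
[3+:7] rsvd=85 & 0x7f = 0x55; word=0x000002aa
[10+:22] state=1082122 & 0x3fffff = 0x10830a; word=0x420c2aaa
word = 0x420c2aaa → little-endian bytes:
  [0]=0xaa  [1]=0x2a  [2]=0x0c  [3]=0x42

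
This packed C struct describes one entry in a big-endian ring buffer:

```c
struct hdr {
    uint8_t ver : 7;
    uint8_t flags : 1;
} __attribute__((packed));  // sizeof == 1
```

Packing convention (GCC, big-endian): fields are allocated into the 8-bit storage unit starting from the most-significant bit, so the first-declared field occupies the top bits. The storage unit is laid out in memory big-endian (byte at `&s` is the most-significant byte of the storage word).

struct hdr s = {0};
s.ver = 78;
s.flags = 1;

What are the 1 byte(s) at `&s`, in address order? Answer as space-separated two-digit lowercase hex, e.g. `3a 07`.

ver (7b) val=78 bits=0x4e at bit 1: 0x9c
flags (1b) val=1 bits=0x1 at bit 0: 0x9d
word = 0x9d → big-endian bytes:
  [0]=0x9d

9d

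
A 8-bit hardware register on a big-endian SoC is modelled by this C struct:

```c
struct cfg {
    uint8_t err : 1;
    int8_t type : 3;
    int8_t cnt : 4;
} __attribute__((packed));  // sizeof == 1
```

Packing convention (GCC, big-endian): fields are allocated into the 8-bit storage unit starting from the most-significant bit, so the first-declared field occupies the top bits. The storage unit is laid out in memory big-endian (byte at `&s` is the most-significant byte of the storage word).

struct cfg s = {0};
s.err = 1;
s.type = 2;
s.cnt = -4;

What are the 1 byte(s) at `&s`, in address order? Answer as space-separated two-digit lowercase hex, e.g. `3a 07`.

ac

err:1 = 1 → 0x1 << 7 → word 0x80
type:3 = 2 → 0x2 << 4 → word 0xa0
cnt:4 = -4 → 0xc << 0 → word 0xac
word = 0xac → big-endian bytes:
  [0]=0xac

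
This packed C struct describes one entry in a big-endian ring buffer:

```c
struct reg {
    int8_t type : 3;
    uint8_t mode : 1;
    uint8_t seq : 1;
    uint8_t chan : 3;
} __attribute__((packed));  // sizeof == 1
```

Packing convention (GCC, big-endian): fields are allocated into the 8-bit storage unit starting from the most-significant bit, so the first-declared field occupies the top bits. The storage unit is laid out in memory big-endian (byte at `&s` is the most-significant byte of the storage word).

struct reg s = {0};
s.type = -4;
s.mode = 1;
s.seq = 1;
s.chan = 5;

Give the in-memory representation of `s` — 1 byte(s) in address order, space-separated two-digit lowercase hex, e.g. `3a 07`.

9d

type (3b) val=-4 bits=0x4 at bit 5: 0x80
mode (1b) val=1 bits=0x1 at bit 4: 0x90
seq (1b) val=1 bits=0x1 at bit 3: 0x98
chan (3b) val=5 bits=0x5 at bit 0: 0x9d
word = 0x9d → big-endian bytes:
  [0]=0x9d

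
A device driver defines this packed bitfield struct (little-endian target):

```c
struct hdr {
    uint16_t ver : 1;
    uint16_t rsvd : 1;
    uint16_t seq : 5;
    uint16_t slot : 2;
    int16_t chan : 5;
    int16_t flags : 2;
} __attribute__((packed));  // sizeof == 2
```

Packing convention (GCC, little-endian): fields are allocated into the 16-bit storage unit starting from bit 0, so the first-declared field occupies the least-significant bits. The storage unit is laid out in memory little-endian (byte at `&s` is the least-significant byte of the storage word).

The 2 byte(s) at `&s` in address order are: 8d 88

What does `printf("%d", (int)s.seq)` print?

3

[0]=0x8d [1]=0x88 (little-endian) → word 0x888d
ver:1 @ bit 0 → (0x888d>>0)&0x1 = 0x1
rsvd:1 @ bit 1 → (0x888d>>1)&0x1 = 0x0
seq:5 @ bit 2 → (0x888d>>2)&0x1f = 0x3  ←
slot:2 @ bit 7 → (0x888d>>7)&0x3 = 0x1
chan:5 @ bit 9 → (0x888d>>9)&0x1f = 0x4
flags:2 @ bit 14 → (0x888d>>14)&0x3 = 0x2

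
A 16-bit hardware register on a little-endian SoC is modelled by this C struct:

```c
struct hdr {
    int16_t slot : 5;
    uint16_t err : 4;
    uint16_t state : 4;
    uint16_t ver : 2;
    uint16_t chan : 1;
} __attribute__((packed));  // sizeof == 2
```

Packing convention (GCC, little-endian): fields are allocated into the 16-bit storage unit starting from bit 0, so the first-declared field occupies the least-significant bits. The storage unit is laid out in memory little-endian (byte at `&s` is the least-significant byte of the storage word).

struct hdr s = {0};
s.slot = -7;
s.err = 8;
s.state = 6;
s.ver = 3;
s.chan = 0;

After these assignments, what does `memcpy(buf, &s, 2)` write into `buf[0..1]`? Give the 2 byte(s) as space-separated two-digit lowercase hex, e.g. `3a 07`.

[0+:5] slot=-7 & 0x1f = 0x19; word=0x0019
[5+:4] err=8 & 0xf = 0x8; word=0x0119
[9+:4] state=6 & 0xf = 0x6; word=0x0d19
[13+:2] ver=3 & 0x3 = 0x3; word=0x6d19
[15+:1] chan=0 & 0x1 = 0x0; word=0x6d19
word = 0x6d19 → little-endian bytes:
  [0]=0x19  [1]=0x6d

19 6d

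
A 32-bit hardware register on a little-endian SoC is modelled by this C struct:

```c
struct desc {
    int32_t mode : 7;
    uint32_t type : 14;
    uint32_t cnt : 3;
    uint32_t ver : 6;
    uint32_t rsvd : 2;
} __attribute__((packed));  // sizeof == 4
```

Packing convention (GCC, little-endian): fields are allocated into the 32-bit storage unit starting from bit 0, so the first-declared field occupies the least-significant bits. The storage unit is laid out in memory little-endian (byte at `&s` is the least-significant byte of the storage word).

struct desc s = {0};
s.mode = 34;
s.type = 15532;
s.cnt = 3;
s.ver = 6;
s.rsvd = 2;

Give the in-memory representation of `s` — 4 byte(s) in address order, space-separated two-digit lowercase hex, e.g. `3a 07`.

[0+:7] mode=34 & 0x7f = 0x22; word=0x00000022
[7+:14] type=15532 & 0x3fff = 0x3cac; word=0x001e5622
[21+:3] cnt=3 & 0x7 = 0x3; word=0x007e5622
[24+:6] ver=6 & 0x3f = 0x6; word=0x067e5622
[30+:2] rsvd=2 & 0x3 = 0x2; word=0x867e5622
word = 0x867e5622 → little-endian bytes:
  [0]=0x22  [1]=0x56  [2]=0x7e  [3]=0x86

22 56 7e 86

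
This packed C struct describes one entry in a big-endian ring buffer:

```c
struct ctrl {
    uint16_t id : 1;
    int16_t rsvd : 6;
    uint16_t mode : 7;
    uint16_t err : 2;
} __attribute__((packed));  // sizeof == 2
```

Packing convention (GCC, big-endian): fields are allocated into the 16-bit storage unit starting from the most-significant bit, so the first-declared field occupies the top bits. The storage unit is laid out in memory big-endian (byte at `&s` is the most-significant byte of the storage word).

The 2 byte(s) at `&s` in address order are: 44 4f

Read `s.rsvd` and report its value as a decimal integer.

[0]=0x44 [1]=0x4f (big-endian) → word 0x444f
id [15+:1] = (word>>15) & 0x1 = 0
rsvd [9+:6] = (word>>9) & 0x3f = 34  ←
mode [2+:7] = (word>>2) & 0x7f = 19
err [0+:2] = (word>>0) & 0x3 = 3
rsvd signed 6b, MSB=1: 34 - 64 = -30

-30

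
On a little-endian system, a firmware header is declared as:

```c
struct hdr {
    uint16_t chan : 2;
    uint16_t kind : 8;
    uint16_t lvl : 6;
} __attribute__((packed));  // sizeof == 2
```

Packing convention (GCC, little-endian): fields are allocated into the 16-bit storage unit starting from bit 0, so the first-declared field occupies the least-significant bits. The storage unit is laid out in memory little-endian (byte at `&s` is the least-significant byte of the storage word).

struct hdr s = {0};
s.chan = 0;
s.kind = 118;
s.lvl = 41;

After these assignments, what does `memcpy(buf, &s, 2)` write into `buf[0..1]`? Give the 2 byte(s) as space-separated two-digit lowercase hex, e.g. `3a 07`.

chan:2 = 0 → 0x0 << 0 → word 0x0000
kind:8 = 118 → 0x76 << 2 → word 0x01d8
lvl:6 = 41 → 0x29 << 10 → word 0xa5d8
word = 0xa5d8 → little-endian bytes:
  [0]=0xd8  [1]=0xa5

d8 a5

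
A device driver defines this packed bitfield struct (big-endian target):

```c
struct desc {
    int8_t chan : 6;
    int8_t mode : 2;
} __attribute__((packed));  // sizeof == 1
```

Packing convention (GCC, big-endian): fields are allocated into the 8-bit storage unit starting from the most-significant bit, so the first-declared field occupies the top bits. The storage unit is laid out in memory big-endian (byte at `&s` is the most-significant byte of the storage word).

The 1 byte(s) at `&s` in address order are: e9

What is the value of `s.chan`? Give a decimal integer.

[0]=0xe9 (big-endian) → word 0xe9
chan:6 @ bit 2 → (0xe9>>2)&0x3f = 0x3a  ←
mode:2 @ bit 0 → (0xe9>>0)&0x3 = 0x1
chan signed 6b, MSB=1: 58 - 64 = -6

-6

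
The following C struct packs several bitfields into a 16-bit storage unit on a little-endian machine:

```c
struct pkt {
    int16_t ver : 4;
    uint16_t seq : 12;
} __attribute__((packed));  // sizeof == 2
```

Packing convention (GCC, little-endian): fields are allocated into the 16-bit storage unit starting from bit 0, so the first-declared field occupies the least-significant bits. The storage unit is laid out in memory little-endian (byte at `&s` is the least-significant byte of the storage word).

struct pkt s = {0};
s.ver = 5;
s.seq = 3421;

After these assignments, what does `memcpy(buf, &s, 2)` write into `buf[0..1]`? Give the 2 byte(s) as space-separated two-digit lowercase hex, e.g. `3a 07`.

d5 d5

[0+:4] ver=5 & 0xf = 0x5; word=0x0005
[4+:12] seq=3421 & 0xfff = 0xd5d; word=0xd5d5
word = 0xd5d5 → little-endian bytes:
  [0]=0xd5  [1]=0xd5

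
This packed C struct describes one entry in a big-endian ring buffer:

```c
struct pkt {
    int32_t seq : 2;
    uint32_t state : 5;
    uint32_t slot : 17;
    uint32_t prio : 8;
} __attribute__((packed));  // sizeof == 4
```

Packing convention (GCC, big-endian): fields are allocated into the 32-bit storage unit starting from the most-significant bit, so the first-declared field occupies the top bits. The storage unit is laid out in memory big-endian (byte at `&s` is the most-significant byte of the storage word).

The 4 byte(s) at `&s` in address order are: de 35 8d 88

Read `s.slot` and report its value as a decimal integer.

13709

[0]=0xde [1]=0x35 [2]=0x8d [3]=0x88 (big-endian) → word 0xde358d88
seq [30+:2] = (word>>30) & 0x3 = 3
state [25+:5] = (word>>25) & 0x1f = 15
slot [8+:17] = (word>>8) & 0x1ffff = 13709  ←
prio [0+:8] = (word>>0) & 0xff = 136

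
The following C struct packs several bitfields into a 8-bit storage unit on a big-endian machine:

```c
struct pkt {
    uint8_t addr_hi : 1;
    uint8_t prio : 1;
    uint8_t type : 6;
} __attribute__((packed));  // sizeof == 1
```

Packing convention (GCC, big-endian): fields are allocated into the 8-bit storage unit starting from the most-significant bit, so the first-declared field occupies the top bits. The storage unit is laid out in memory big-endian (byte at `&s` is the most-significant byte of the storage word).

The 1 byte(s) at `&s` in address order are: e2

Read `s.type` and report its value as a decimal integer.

[0]=0xe2 (big-endian) → word 0xe2
addr_hi:1 @ bit 7 → (0xe2>>7)&0x1 = 0x1
prio:1 @ bit 6 → (0xe2>>6)&0x1 = 0x1
type:6 @ bit 0 → (0xe2>>0)&0x3f = 0x22  ←

34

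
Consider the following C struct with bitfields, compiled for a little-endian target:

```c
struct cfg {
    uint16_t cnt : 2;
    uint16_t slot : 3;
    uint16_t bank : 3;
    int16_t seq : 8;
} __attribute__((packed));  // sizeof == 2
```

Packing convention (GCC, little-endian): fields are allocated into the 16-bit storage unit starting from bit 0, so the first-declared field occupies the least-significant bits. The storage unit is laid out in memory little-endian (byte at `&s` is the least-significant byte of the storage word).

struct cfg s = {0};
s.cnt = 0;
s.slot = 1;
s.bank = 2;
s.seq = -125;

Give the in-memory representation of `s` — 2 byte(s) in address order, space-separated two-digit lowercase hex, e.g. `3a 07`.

cnt (2b) val=0 bits=0x0 at bit 0: 0x0000
slot (3b) val=1 bits=0x1 at bit 2: 0x0004
bank (3b) val=2 bits=0x2 at bit 5: 0x0044
seq (8b) val=-125 bits=0x83 at bit 8: 0x8344
word = 0x8344 → little-endian bytes:
  [0]=0x44  [1]=0x83

44 83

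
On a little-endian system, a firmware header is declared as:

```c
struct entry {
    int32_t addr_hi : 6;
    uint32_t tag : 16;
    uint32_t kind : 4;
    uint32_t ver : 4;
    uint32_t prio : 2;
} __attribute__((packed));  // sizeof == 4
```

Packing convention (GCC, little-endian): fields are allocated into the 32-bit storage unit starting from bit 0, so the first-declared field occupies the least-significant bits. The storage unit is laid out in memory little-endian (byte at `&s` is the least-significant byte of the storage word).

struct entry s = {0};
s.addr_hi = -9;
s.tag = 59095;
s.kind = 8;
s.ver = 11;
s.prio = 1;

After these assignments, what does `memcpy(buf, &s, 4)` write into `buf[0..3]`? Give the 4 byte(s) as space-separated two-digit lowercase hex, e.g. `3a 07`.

f7 b5 39 6e

addr_hi:6 = -9 → 0x37 << 0 → word 0x00000037
tag:16 = 59095 → 0xe6d7 << 6 → word 0x0039b5f7
kind:4 = 8 → 0x8 << 22 → word 0x0239b5f7
ver:4 = 11 → 0xb << 26 → word 0x2e39b5f7
prio:2 = 1 → 0x1 << 30 → word 0x6e39b5f7
word = 0x6e39b5f7 → little-endian bytes:
  [0]=0xf7  [1]=0xb5  [2]=0x39  [3]=0x6e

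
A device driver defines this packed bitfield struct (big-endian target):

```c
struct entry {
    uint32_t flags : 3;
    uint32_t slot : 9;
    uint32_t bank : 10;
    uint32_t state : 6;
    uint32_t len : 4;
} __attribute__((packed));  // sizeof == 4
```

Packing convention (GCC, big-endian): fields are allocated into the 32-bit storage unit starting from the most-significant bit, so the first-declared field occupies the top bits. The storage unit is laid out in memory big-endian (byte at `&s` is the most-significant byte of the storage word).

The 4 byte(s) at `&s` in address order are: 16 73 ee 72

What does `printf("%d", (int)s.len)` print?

2

[0]=0x16 [1]=0x73 [2]=0xee [3]=0x72 (big-endian) → word 0x1673ee72
flags [29+:3] = (word>>29) & 0x7 = 0
slot [20+:9] = (word>>20) & 0x1ff = 359
bank [10+:10] = (word>>10) & 0x3ff = 251
state [4+:6] = (word>>4) & 0x3f = 39
len [0+:4] = (word>>0) & 0xf = 2  ←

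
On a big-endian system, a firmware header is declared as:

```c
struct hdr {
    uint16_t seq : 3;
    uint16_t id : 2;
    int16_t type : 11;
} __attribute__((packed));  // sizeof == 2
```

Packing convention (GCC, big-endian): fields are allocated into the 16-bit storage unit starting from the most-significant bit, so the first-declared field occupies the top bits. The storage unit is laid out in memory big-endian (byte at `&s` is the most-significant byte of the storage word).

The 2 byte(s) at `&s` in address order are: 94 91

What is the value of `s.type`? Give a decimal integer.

[0]=0x94 [1]=0x91 (big-endian) → word 0x9491
seq:3 @ bit 13 → (0x9491>>13)&0x7 = 0x4
id:2 @ bit 11 → (0x9491>>11)&0x3 = 0x2
type:11 @ bit 0 → (0x9491>>0)&0x7ff = 0x491  ←
type signed 11b, MSB=1: 1169 - 2048 = -879

-879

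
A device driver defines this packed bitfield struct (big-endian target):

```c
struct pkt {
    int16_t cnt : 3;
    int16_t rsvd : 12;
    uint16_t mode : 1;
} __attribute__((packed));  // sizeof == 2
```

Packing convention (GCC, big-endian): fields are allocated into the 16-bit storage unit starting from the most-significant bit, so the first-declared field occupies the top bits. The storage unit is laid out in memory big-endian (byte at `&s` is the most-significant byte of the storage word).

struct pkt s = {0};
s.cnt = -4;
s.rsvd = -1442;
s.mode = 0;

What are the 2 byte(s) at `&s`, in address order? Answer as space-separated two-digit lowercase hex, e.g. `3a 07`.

94 bc

cnt (3b) val=-4 bits=0x4 at bit 13: 0x8000
rsvd (12b) val=-1442 bits=0xa5e at bit 1: 0x94bc
mode (1b) val=0 bits=0x0 at bit 0: 0x94bc
word = 0x94bc → big-endian bytes:
  [0]=0x94  [1]=0xbc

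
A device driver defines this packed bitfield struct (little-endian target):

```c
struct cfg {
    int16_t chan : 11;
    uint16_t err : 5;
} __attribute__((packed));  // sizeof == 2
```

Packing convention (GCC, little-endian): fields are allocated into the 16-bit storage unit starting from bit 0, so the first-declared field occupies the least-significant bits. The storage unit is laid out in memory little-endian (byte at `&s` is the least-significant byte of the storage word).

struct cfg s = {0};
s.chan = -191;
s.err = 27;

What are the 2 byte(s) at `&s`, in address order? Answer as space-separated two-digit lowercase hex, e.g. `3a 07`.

41 df

chan (11b) val=-191 bits=0x741 at bit 0: 0x0741
err (5b) val=27 bits=0x1b at bit 11: 0xdf41
word = 0xdf41 → little-endian bytes:
  [0]=0x41  [1]=0xdf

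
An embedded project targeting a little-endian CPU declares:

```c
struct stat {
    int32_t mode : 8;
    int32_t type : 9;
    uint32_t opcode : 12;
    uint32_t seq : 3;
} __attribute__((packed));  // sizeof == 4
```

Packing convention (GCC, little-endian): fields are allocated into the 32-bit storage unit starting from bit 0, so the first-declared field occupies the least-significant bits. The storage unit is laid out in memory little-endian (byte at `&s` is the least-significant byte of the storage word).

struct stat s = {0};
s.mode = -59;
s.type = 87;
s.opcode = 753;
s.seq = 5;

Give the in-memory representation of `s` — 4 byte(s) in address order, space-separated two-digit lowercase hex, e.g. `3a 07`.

c5 57 e2 a5

mode:8 = -59 → 0xc5 << 0 → word 0x000000c5
type:9 = 87 → 0x57 << 8 → word 0x000057c5
opcode:12 = 753 → 0x2f1 << 17 → word 0x05e257c5
seq:3 = 5 → 0x5 << 29 → word 0xa5e257c5
word = 0xa5e257c5 → little-endian bytes:
  [0]=0xc5  [1]=0x57  [2]=0xe2  [3]=0xa5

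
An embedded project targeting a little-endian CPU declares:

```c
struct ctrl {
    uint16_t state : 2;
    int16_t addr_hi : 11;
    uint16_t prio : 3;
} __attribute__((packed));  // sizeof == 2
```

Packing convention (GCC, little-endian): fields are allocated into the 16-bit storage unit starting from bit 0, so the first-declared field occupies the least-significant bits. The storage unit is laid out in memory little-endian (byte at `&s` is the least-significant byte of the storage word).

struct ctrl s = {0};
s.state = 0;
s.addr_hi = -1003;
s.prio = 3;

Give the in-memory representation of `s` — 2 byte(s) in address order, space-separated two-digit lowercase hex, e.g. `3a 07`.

54 70

state (2b) val=0 bits=0x0 at bit 0: 0x0000
addr_hi (11b) val=-1003 bits=0x415 at bit 2: 0x1054
prio (3b) val=3 bits=0x3 at bit 13: 0x7054
word = 0x7054 → little-endian bytes:
  [0]=0x54  [1]=0x70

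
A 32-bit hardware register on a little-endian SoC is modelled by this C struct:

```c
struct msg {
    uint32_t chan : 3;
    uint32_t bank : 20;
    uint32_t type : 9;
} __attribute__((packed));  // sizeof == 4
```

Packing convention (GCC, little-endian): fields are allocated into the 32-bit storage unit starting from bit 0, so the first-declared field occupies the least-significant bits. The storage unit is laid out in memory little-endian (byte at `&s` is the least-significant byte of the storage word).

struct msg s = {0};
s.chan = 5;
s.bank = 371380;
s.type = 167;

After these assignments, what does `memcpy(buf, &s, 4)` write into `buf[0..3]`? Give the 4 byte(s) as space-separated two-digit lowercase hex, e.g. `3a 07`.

a5 55 ad 53

chan:3 = 5 → 0x5 << 0 → word 0x00000005
bank:20 = 371380 → 0x5aab4 << 3 → word 0x002d55a5
type:9 = 167 → 0xa7 << 23 → word 0x53ad55a5
word = 0x53ad55a5 → little-endian bytes:
  [0]=0xa5  [1]=0x55  [2]=0xad  [3]=0x53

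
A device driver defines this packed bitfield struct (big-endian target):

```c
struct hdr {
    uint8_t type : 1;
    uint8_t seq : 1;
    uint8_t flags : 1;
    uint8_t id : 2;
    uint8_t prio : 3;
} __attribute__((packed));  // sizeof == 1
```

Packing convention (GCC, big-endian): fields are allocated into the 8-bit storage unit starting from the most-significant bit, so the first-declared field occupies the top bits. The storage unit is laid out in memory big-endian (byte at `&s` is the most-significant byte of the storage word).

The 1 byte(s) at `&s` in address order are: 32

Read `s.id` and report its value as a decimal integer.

[0]=0x32 (big-endian) → word 0x32
type:1 @ bit 7 → (0x32>>7)&0x1 = 0x0
seq:1 @ bit 6 → (0x32>>6)&0x1 = 0x0
flags:1 @ bit 5 → (0x32>>5)&0x1 = 0x1
id:2 @ bit 3 → (0x32>>3)&0x3 = 0x2  ←
prio:3 @ bit 0 → (0x32>>0)&0x7 = 0x2

2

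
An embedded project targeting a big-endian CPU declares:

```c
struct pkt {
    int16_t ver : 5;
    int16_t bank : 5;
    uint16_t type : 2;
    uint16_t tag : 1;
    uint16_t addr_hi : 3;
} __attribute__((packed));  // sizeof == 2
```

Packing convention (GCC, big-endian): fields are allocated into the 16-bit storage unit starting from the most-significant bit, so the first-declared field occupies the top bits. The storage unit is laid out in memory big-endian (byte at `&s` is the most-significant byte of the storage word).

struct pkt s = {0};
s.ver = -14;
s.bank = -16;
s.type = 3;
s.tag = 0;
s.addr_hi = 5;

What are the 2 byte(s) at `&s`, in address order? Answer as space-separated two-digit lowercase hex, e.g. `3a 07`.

ver:5 = -14 → 0x12 << 11 → word 0x9000
bank:5 = -16 → 0x10 << 6 → word 0x9400
type:2 = 3 → 0x3 << 4 → word 0x9430
tag:1 = 0 → 0x0 << 3 → word 0x9430
addr_hi:3 = 5 → 0x5 << 0 → word 0x9435
word = 0x9435 → big-endian bytes:
  [0]=0x94  [1]=0x35

94 35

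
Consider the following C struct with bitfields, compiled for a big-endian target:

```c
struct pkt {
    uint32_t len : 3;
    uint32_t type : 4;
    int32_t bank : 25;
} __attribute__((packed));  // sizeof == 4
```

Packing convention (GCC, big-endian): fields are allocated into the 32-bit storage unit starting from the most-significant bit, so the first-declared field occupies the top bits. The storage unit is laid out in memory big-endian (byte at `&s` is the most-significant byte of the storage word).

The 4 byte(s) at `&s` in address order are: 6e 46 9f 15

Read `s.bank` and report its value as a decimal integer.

[0]=0x6e [1]=0x46 [2]=0x9f [3]=0x15 (big-endian) → word 0x6e469f15
len:3 @ bit 29 → (0x6e469f15>>29)&0x7 = 0x3
type:4 @ bit 25 → (0x6e469f15>>25)&0xf = 0x7
bank:25 @ bit 0 → (0x6e469f15>>0)&0x1ffffff = 0x469f15  ←
bank signed 25b, MSB=0: value = 4628245

4628245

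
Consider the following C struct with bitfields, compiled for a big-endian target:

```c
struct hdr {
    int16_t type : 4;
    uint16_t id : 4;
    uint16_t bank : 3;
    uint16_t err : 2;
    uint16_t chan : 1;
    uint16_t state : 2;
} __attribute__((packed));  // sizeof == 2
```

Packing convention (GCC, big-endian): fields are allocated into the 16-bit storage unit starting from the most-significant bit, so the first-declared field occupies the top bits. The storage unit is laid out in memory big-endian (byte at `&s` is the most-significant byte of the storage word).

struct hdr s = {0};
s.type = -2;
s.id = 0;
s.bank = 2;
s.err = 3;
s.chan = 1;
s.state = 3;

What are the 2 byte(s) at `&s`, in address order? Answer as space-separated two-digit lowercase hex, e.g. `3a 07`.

e0 5f

type (4b) val=-2 bits=0xe at bit 12: 0xe000
id (4b) val=0 bits=0x0 at bit 8: 0xe000
bank (3b) val=2 bits=0x2 at bit 5: 0xe040
err (2b) val=3 bits=0x3 at bit 3: 0xe058
chan (1b) val=1 bits=0x1 at bit 2: 0xe05c
state (2b) val=3 bits=0x3 at bit 0: 0xe05f
word = 0xe05f → big-endian bytes:
  [0]=0xe0  [1]=0x5f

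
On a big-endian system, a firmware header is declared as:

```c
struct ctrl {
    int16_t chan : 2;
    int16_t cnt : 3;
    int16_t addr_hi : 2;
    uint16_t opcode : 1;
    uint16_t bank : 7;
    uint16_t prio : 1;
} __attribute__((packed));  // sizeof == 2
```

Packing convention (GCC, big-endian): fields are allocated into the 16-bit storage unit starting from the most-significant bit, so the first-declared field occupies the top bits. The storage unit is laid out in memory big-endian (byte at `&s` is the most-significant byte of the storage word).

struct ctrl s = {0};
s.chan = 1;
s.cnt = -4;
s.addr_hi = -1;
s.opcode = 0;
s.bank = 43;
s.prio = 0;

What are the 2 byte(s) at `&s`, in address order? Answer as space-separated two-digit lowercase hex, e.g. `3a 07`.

chan:2 = 1 → 0x1 << 14 → word 0x4000
cnt:3 = -4 → 0x4 << 11 → word 0x6000
addr_hi:2 = -1 → 0x3 << 9 → word 0x6600
opcode:1 = 0 → 0x0 << 8 → word 0x6600
bank:7 = 43 → 0x2b << 1 → word 0x6656
prio:1 = 0 → 0x0 << 0 → word 0x6656
word = 0x6656 → big-endian bytes:
  [0]=0x66  [1]=0x56

66 56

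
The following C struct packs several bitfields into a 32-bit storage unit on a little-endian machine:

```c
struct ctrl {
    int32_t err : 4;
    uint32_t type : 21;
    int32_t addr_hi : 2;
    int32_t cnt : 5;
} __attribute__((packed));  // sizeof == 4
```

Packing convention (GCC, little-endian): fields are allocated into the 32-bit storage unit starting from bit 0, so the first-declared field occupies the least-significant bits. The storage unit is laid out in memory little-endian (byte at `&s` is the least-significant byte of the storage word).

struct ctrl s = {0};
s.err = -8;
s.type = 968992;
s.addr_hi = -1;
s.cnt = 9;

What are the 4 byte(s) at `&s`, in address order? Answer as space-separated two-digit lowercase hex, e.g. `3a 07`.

err:4 = -8 → 0x8 << 0 → word 0x00000008
type:21 = 968992 → 0xec920 << 4 → word 0x00ec9208
addr_hi:2 = -1 → 0x3 << 25 → word 0x06ec9208
cnt:5 = 9 → 0x9 << 27 → word 0x4eec9208
word = 0x4eec9208 → little-endian bytes:
  [0]=0x08  [1]=0x92  [2]=0xec  [3]=0x4e

08 92 ec 4e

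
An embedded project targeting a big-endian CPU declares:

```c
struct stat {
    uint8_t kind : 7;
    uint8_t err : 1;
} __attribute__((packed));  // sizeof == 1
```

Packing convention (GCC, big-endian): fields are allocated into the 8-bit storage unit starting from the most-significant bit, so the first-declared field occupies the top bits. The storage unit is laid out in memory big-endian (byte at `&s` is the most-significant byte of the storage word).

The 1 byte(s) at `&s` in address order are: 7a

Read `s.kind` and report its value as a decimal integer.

[0]=0x7a (big-endian) → word 0x7a
kind [1+:7] = (word>>1) & 0x7f = 61  ←
err [0+:1] = (word>>0) & 0x1 = 0

61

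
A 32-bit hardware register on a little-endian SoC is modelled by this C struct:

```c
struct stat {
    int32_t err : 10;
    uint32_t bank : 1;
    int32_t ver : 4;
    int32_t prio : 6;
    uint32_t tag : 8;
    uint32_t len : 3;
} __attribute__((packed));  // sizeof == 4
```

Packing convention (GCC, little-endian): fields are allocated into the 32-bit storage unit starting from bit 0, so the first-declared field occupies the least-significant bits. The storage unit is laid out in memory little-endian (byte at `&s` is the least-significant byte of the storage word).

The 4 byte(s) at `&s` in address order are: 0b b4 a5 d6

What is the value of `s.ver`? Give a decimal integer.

[0]=0x0b [1]=0xb4 [2]=0xa5 [3]=0xd6 (little-endian) → word 0xd6a5b40b
err [0+:10] = (word>>0) & 0x3ff = 11
bank [10+:1] = (word>>10) & 0x1 = 1
ver [11+:4] = (word>>11) & 0xf = 6  ←
prio [15+:6] = (word>>15) & 0x3f = 11
tag [21+:8] = (word>>21) & 0xff = 181
len [29+:3] = (word>>29) & 0x7 = 6
ver signed 4b, MSB=0: value = 6

6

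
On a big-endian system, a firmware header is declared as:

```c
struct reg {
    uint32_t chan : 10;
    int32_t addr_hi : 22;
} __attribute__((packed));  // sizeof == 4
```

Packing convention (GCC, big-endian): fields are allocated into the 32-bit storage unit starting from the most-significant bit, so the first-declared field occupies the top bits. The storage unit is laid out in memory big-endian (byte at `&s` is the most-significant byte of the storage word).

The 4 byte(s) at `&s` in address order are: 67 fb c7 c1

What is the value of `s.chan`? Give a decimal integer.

[0]=0x67 [1]=0xfb [2]=0xc7 [3]=0xc1 (big-endian) → word 0x67fbc7c1
chan:10 @ bit 22 → (0x67fbc7c1>>22)&0x3ff = 0x19f  ←
addr_hi:22 @ bit 0 → (0x67fbc7c1>>0)&0x3fffff = 0x3bc7c1

415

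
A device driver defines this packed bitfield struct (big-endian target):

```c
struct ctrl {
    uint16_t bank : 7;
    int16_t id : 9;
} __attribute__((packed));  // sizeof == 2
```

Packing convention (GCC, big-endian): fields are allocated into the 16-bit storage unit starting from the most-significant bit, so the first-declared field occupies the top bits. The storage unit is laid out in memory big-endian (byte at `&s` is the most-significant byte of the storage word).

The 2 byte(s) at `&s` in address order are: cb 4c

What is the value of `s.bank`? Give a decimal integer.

[0]=0xcb [1]=0x4c (big-endian) → word 0xcb4c
bank:7 @ bit 9 → (0xcb4c>>9)&0x7f = 0x65  ←
id:9 @ bit 0 → (0xcb4c>>0)&0x1ff = 0x14c

101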